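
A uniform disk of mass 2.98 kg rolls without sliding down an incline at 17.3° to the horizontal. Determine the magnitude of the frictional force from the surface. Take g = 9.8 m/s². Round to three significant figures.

For this body I = (1/2)MR², i.e. k = I/(MR²) = 0.5.
Translational: Mg sinθ − f = Ma. Rotational about the CM: fR = Iα = kMRa, so f = kMa.
Combining, a = g sinθ/(1+k) and f = kMa = kMg sinθ/(1+k).
f = 0.5 × 2.98 × 9.8 × sin17.3° / 1.5 ≈ 2.89 N.

f ≈ 2.89 N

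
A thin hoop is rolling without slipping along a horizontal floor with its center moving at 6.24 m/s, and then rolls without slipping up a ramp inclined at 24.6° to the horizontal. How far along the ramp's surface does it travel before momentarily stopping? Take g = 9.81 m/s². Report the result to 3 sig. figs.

For this body I = MR², i.e. k = I/(MR²) = 1.
The rolling condition ω = v/R makes the rotational term ½I(v/R)² = ½kMv², so KE_total = ½(1+k)Mv² = Mv².
Setting this equal to Mgh gives the vertical rise h = (1+k)v₀²/(2g) = 2×6.24²/(2×9.81) = 3.969 m.
The distance along the slope is d = h/sinθ = 3.969/sin24.6° ≈ 9.53 m.

d ≈ 9.53 m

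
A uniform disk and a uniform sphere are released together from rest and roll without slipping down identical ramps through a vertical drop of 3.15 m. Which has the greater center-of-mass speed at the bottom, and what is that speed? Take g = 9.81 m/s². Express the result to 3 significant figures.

the uniform sphere, at v ≈ 6.64 m/s

For rolling without slipping, Mgh = ½(1+k)Mv² where k = I/(MR²), so v = √(2gh/(1+k)).
Uniform disk: k = 0.5, giving v = √(2×9.81×3.15/1.5) = 6.419 m/s.
Uniform sphere: k = 0.4, giving v = √(2×9.81×3.15/1.4) = 6.644 m/s.
The smaller k wins: the uniform sphere, at ≈ 6.64 m/s.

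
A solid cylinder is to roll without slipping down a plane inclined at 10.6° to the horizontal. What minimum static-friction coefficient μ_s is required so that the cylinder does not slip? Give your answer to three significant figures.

Here I = (1/2)MR², so the shape factor k = I/(MR²) = 0.5.
Along the incline Mg sinθ − f = Ma, and torque about the center fR = Iα = kMR²(a/R) gives f = kMa.
These give a = g sinθ/(1+k) and the required friction f = kMg sinθ/(1+k).
With N = Mg cosθ, the no-slip condition f ≤ μN gives μ_min = f/N = k tanθ/(1+k).
μ_min = 0.5 × tan10.6° / 1.5 ≈ 0.0624.

μ_min ≈ 0.0624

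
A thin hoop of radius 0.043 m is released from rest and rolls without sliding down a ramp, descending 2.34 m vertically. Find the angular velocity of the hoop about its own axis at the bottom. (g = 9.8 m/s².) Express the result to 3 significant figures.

For this body I = MR², i.e. k = I/(MR²) = 1.
Pure rolling means v = ωR; then KE = ½Mv² + ½I(v/R)² = ½(1+k)Mv² = Mv².
Energy conservation Mgh = ½(1+k)Mv² gives v = √(2gh/(1+k)) = √(2 × 9.8 × 2.34 / 2) = 4.789 m/s.
The angular speed follows from ω = v/R = 4.789/0.043 ≈ 111 rad/s.

ω ≈ 111 rad/s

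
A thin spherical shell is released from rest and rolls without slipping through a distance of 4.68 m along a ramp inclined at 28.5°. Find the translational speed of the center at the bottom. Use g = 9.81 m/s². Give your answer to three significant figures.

The moment of inertia is (2/3)MR², giving k ≡ I/(MR²) = 2/3.
Since it rolls without slipping, ω = v/R and KE = ½Mv² + ½Iω² = ½(1+k)Mv² = (5/6)Mv².
The vertical drop is h = L sinθ = 4.68 × sin28.5° = 2.233 m.
Energy conservation: Mgh = (5/6)Mv², so v = √(2gh/(1+k)) = √(2 × 9.81 × 2.233 / 1.667) ≈ 5.13 m/s.

v ≈ 5.13 m/s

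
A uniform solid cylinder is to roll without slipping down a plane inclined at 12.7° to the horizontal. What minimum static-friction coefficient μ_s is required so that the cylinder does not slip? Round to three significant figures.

For this body I = (1/2)MR², i.e. k = I/(MR²) = 0.5.
Translational: Mg sinθ − f = Ma. Rotational about the CM: fR = Iα = kMRa, so f = kMa.
These give a = g sinθ/(1+k) and the required friction f = kMg sinθ/(1+k).
With N = Mg cosθ, the no-slip condition f ≤ μN gives μ_min = f/N = k tanθ/(1+k).
μ_min = 0.5 × tan12.7° / 1.5 ≈ 0.0751.

μ_min ≈ 0.0751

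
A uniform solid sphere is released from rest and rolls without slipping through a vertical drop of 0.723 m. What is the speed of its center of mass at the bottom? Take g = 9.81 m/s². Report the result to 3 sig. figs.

With I = (2/5)MR², the ratio k = I/(MR²) is 0.4.
Rolling without slipping gives ω = v/R, so the total kinetic energy is ½Mv² + ½Iω² = ½(1+k)Mv² = (7/10)Mv².
Setting Mgh = (7/10)Mv² gives v = √(2gh/(1+k)) = √(2·9.81·0.723/1.4) ≈ 3.18 m/s.

v ≈ 3.18 m/s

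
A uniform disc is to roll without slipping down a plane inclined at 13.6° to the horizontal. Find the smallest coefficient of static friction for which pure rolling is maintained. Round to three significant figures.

μ_min ≈ 0.0806

Here I = (1/2)MR², so the shape factor k = I/(MR²) = 0.5.
Translational: Mg sinθ − f = Ma. Rotational about the CM: fR = Iα = kMRa, so f = kMa.
These give a = g sinθ/(1+k) and the required friction f = kMg sinθ/(1+k).
The normal force is N = Mg cosθ, so μ_min = f/N = k tanθ/(1+k).
μ_min = 0.5 × tan13.6° / 1.5 ≈ 0.0806.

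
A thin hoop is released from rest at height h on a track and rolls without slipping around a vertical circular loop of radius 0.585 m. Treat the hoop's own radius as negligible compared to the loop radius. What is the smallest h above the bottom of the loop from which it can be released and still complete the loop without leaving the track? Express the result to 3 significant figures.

h_min ≈ 1.76 m

Here I = MR², so the shape factor k = I/(MR²) = 1.
At the top, contact is just lost when gravity alone supplies the centripetal force: Mg = Mv_top²/r, i.e. v_top² = gr.
With ω = v/R, the kinetic energy at speed v is ½(1+k)Mv² = Mv².
Energy conservation from release (height h) to the top (height 2r): Mgh = Mg(2r) + M·gr.
Thus h_min = 2r + (1+k)r/2 = r(2 + 2/2) = 0.585 × 3 ≈ 1.76 m.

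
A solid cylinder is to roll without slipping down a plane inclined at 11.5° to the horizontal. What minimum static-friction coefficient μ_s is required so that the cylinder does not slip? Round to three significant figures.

Here I = (1/2)MR², so the shape factor k = I/(MR²) = 0.5.
Newton's second law down the slope: Mg sinθ − f = Ma. The torque equation fR = Iα (with α = a/R) gives f = kMa.
These give a = g sinθ/(1+k) and the required friction f = kMg sinθ/(1+k).
The normal force is N = Mg cosθ, so μ_min = f/N = k tanθ/(1+k).
μ_min = 0.5 × tan11.5° / 1.5 ≈ 0.0678.

μ_min ≈ 0.0678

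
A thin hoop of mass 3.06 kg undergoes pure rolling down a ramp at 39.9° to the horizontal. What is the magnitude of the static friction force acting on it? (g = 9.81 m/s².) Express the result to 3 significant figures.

f ≈ 9.63 N

With I = MR², the ratio k = I/(MR²) is 1.
Along the incline Mg sinθ − f = Ma, and torque about the center fR = Iα = kMR²(a/R) gives f = kMa.
Combining, a = g sinθ/(1+k) and f = kMa = kMg sinθ/(1+k).
f = 1 × 3.06 × 9.81 × sin39.9° / 2 ≈ 9.63 N.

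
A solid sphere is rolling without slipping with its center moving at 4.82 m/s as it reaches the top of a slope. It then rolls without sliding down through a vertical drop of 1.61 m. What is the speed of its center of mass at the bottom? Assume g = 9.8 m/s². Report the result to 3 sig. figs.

With I = (2/5)MR², the ratio k = I/(MR²) is 0.4.
Pure rolling means v = ωR; then KE = ½Mv² + ½I(v/R)² = ½(1+k)Mv² = (7/10)Mv².
Conserving energy between top and bottom: (7/10)Mv² = (7/10)Mv₀² + Mgh, hence v² = v₀² + 2gh/(1+k).
v = √(4.82² + 2×9.8×1.61/1.4) = √45.77 ≈ 6.77 m/s.

v ≈ 6.77 m/s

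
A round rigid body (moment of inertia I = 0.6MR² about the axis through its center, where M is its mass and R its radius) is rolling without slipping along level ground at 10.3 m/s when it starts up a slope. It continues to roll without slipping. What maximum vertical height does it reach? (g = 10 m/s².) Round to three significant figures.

With I = 0.6MR², the ratio k = I/(MR²) is 0.6.
Pure rolling means v = ωR; then KE = ½Mv² + ½I(v/R)² = ½(1+k)Mv² = (4/5)Mv².
All of this converts to potential energy at the highest point: (4/5)Mv₀² = Mgh.
Thus h = (1+k)v₀²/(2g) = 1.6 × 10.3² / (2 × 10) ≈ 8.49 m.

h ≈ 8.49 m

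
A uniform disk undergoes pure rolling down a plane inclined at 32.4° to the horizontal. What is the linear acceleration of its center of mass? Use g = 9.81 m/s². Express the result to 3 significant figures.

a ≈ 3.50 m/s²

Here I = (1/2)MR², so the shape factor k = I/(MR²) = 0.5.
Along the incline Mg sinθ − f = Ma, and torque about the center fR = Iα = kMR²(a/R) gives f = kMa.
Eliminating f: Mg sinθ = (1+k)Ma, so a = g sinθ/(1+k) = 9.81 × sin32.4° / 1.5 ≈ 3.50 m/s².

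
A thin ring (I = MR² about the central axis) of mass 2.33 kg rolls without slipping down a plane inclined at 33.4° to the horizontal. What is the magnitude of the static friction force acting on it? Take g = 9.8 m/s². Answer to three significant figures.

Here I = MR², so the shape factor k = I/(MR²) = 1.
Translational: Mg sinθ − f = Ma. Rotational about the CM: fR = Iα = kMRa, so f = kMa.
Combining, a = g sinθ/(1+k) and f = kMa = kMg sinθ/(1+k).
f = 1 × 2.33 × 9.8 × sin33.4° / 2 ≈ 6.28 N.

f ≈ 6.28 N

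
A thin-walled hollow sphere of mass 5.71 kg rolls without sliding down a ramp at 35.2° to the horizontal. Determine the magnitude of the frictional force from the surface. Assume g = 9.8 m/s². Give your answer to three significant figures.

f ≈ 12.9 N

With I = (2/3)MR², the ratio k = I/(MR²) is 2/3.
Newton's second law down the slope: Mg sinθ − f = Ma. The torque equation fR = Iα (with α = a/R) gives f = kMa.
Combining, a = g sinθ/(1+k) and f = kMa = kMg sinθ/(1+k).
f = (2/3) × 5.71 × 9.8 × sin35.2° / 1.667 ≈ 12.9 N.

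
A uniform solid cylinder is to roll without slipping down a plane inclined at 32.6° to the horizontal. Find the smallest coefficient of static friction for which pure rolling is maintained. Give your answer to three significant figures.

The moment of inertia is (1/2)MR², giving k ≡ I/(MR²) = 0.5.
Newton's second law down the slope: Mg sinθ − f = Ma. The torque equation fR = Iα (with α = a/R) gives f = kMa.
These give a = g sinθ/(1+k) and the required friction f = kMg sinθ/(1+k).
With N = Mg cosθ, the no-slip condition f ≤ μN gives μ_min = f/N = k tanθ/(1+k).
μ_min = 0.5 × tan32.6° / 1.5 ≈ 0.213.

μ_min ≈ 0.213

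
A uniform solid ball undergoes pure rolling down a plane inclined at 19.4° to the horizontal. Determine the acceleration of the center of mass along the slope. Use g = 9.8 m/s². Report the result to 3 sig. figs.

a ≈ 2.33 m/s²

Here I = (2/5)MR², so the shape factor k = I/(MR²) = 0.4.
Translational: Mg sinθ − f = Ma. Rotational about the CM: fR = Iα = kMRa, so f = kMa.
Eliminating f: Mg sinθ = (1+k)Ma, so a = g sinθ/(1+k) = 9.8 × sin19.4° / 1.4 ≈ 2.33 m/s².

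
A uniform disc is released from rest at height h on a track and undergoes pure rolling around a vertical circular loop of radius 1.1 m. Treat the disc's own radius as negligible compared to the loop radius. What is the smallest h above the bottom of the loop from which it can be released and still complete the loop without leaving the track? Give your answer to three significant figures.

h_min ≈ 3.03 m

Here I = (1/2)MR², so the shape factor k = I/(MR²) = 0.5.
At the top, contact is just lost when gravity alone supplies the centripetal force: Mg = Mv_top²/r, i.e. v_top² = gr.
With ω = v/R, the kinetic energy at speed v is ½(1+k)Mv² = (3/4)Mv².
Energy conservation from release (height h) to the top (height 2r): Mgh = Mg(2r) + (3/4)M·gr.
Thus h_min = 2r + (1+k)r/2 = r(2 + 1.5/2) = 1.1 × 2.75 ≈ 3.03 m.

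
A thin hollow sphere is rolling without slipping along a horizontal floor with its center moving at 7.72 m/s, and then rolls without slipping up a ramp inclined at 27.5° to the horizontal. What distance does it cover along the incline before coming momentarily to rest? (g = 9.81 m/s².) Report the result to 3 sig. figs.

d ≈ 11.0 m

The moment of inertia is (2/3)MR², giving k ≡ I/(MR²) = 2/3.
Since it rolls without slipping, ω = v/R and KE = ½Mv² + ½Iω² = ½(1+k)Mv² = (5/6)Mv².
Setting this equal to Mgh gives the vertical rise h = (1+k)v₀²/(2g) = 1.667×7.72²/(2×9.81) = 5.063 m.
The distance along the slope is d = h/sinθ = 5.063/sin27.5° ≈ 11.0 m.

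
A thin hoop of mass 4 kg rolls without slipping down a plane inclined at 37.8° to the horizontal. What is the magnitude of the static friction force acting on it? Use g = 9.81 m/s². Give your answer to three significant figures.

With I = MR², the ratio k = I/(MR²) is 1.
Newton's second law down the slope: Mg sinθ − f = Ma. The torque equation fR = Iα (with α = a/R) gives f = kMa.
Combining, a = g sinθ/(1+k) and f = kMa = kMg sinθ/(1+k).
f = 1 × 4 × 9.81 × sin37.8° / 2 ≈ 12.0 N.

f ≈ 12.0 N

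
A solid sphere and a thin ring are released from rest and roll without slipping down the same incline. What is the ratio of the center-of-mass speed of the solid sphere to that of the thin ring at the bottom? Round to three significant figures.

Each satisfies Mgh = ½(1+k)Mv² with k = I/(MR²), so v ∝ 1/√(1+k).
For the solid sphere k = 0.4; for the thin ring k = 1.
v₁/v₂ = √((1+k₂)/(1+k₁)) = √(2/1.4) ≈ 1.20.

v_ratio ≈ 1.20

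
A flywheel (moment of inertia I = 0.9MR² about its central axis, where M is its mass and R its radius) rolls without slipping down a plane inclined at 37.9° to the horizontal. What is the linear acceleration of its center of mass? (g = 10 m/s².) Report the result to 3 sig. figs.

a ≈ 3.23 m/s²

Here I = 0.9MR², so the shape factor k = I/(MR²) = 0.9.
Newton's second law down the slope: Mg sinθ − f = Ma. The torque equation fR = Iα (with α = a/R) gives f = kMa.
Eliminating f: Mg sinθ = (1+k)Ma, so a = g sinθ/(1+k) = 10 × sin37.9° / 1.9 ≈ 3.23 m/s².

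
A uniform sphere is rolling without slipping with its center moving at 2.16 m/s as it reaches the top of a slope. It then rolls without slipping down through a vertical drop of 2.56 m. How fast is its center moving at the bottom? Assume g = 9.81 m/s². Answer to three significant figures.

For this body I = (2/5)MR², i.e. k = I/(MR²) = 0.4.
Since it rolls without slipping, ω = v/R and KE = ½Mv² + ½Iω² = ½(1+k)Mv² = (7/10)Mv².
Conserving energy between top and bottom: (7/10)Mv² = (7/10)Mv₀² + Mgh, hence v² = v₀² + 2gh/(1+k).
v = √(2.16² + 2×9.81×2.56/1.4) = √40.54 ≈ 6.37 m/s.

v ≈ 6.37 m/s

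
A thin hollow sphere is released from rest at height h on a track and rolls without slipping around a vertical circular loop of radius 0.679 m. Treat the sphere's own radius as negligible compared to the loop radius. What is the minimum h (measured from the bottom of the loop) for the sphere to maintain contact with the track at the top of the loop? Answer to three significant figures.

The moment of inertia is (2/3)MR², giving k ≡ I/(MR²) = 2/3.
At the top of the loop, the minimum-contact condition is Mg = Mv_top²/r, so v_top² = gr.
With ω = v/R, the kinetic energy at speed v is ½(1+k)Mv² = (5/6)Mv².
Energy conservation from release (height h) to the top (height 2r): Mgh = Mg(2r) + (5/6)M·gr.
Thus h_min = 2r + (1+k)r/2 = r(2 + 1.667/2) = 0.679 × 2.833 ≈ 1.92 m.

h_min ≈ 1.92 m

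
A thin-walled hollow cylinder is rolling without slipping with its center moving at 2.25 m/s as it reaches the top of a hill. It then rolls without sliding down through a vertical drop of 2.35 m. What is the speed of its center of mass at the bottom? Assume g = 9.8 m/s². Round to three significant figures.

The moment of inertia is MR², giving k ≡ I/(MR²) = 1.
Since it rolls without slipping, ω = v/R and KE = ½Mv² + ½Iω² = ½(1+k)Mv² = Mv².
Conserving energy between top and bottom: Mv² = Mv₀² + Mgh, hence v² = v₀² + 2gh/(1+k).
v = √(2.25² + 2×9.8×2.35/2) = √28.09 ≈ 5.30 m/s.

v ≈ 5.30 m/s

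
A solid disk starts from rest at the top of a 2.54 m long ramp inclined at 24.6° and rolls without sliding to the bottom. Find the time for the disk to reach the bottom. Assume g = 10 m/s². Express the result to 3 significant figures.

With I = (1/2)MR², the ratio k = I/(MR²) is 0.5.
Along the incline Mg sinθ − f = Ma, and torque about the center fR = Iα = kMR²(a/R) gives f = kMa.
Hence a = g sinθ/(1+k) = 10×sin24.6°/1.5 = 2.775 m/s².
With constant a from rest, t = √(2L/a) = √(2·2.54/2.775) ≈ 1.35 s.

t ≈ 1.35 s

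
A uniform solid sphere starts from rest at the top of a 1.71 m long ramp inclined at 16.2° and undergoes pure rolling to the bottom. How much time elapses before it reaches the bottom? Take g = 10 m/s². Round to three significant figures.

t ≈ 1.31 s

Here I = (2/5)MR², so the shape factor k = I/(MR²) = 0.4.
Along the incline Mg sinθ − f = Ma, and torque about the center fR = Iα = kMR²(a/R) gives f = kMa.
Hence a = g sinθ/(1+k) = 10×sin16.2°/1.4 = 1.993 m/s².
With constant a from rest, t = √(2L/a) = √(2·1.71/1.993) ≈ 1.31 s.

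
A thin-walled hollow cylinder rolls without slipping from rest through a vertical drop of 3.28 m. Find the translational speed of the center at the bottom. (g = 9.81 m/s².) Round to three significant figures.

v ≈ 5.67 m/s

For this body I = MR², i.e. k = I/(MR²) = 1.
Since it rolls without slipping, ω = v/R and KE = ½Mv² + ½Iω² = ½(1+k)Mv² = Mv².
Setting Mgh = Mv² gives v = √(2gh/(1+k)) = √(2·9.81·3.28/2) ≈ 5.67 m/s.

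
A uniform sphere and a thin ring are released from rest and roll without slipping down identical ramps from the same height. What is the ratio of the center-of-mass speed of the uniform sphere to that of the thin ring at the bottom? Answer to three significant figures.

v_ratio ≈ 1.20

Each satisfies Mgh = ½(1+k)Mv² with k = I/(MR²), so v ∝ 1/√(1+k).
For the uniform sphere k = 0.4; for the thin ring k = 1.
v₁/v₂ = √((1+k₂)/(1+k₁)) = √(2/1.4) ≈ 1.20.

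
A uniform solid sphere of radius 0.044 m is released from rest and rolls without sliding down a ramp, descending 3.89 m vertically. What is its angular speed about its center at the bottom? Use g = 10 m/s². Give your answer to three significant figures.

Here I = (2/5)MR², so the shape factor k = I/(MR²) = 0.4.
Since it rolls without slipping, ω = v/R and KE = ½Mv² + ½Iω² = ½(1+k)Mv² = (7/10)Mv².
Energy conservation Mgh = ½(1+k)Mv² gives v = √(2gh/(1+k)) = √(2 × 10 × 3.89 / 1.4) = 7.455 m/s.
The angular speed follows from ω = v/R = 7.455/0.044 ≈ 169 rad/s.

ω ≈ 169 rad/s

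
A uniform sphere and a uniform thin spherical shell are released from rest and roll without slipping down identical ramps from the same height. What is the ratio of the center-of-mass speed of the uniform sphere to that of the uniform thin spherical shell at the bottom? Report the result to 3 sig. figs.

Each satisfies Mgh = ½(1+k)Mv² with k = I/(MR²), so v ∝ 1/√(1+k).
For the uniform sphere k = 0.4; for the uniform thin spherical shell k = 2/3.
v₁/v₂ = √((1+k₂)/(1+k₁)) = √(1.667/1.4) ≈ 1.09.

v_ratio ≈ 1.09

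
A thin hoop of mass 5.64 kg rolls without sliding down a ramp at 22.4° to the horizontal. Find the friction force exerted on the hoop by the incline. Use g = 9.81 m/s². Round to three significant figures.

f ≈ 10.5 N

With I = MR², the ratio k = I/(MR²) is 1.
Translational: Mg sinθ − f = Ma. Rotational about the CM: fR = Iα = kMRa, so f = kMa.
Combining, a = g sinθ/(1+k) and f = kMa = kMg sinθ/(1+k).
f = 1 × 5.64 × 9.81 × sin22.4° / 2 ≈ 10.5 N.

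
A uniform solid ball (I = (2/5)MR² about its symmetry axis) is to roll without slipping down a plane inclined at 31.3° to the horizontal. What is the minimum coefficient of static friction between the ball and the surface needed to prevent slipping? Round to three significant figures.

μ_min ≈ 0.174

For this body I = (2/5)MR², i.e. k = I/(MR²) = 0.4.
Translational: Mg sinθ − f = Ma. Rotational about the CM: fR = Iα = kMRa, so f = kMa.
These give a = g sinθ/(1+k) and the required friction f = kMg sinθ/(1+k).
With N = Mg cosθ, the no-slip condition f ≤ μN gives μ_min = f/N = k tanθ/(1+k).
μ_min = 0.4 × tan31.3° / 1.4 ≈ 0.174.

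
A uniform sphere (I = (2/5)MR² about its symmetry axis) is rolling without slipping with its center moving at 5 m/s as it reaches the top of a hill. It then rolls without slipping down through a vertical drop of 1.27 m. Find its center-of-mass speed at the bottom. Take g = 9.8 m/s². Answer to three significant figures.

With I = (2/5)MR², the ratio k = I/(MR²) is 0.4.
Since it rolls without slipping, ω = v/R and KE = ½Mv² + ½Iω² = ½(1+k)Mv² = (7/10)Mv².
Energy conservation: (7/10)Mv₀² + Mgh = (7/10)Mv², so v² = v₀² + 2gh/(1+k).
v = √(5² + 2×9.8×1.27/1.4) = √42.78 ≈ 6.54 m/s.

v ≈ 6.54 m/s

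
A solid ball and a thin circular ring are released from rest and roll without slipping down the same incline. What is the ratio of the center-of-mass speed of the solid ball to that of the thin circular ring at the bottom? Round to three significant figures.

Each satisfies Mgh = ½(1+k)Mv² with k = I/(MR²), so v ∝ 1/√(1+k).
For the solid ball k = 0.4; for the thin circular ring k = 1.
v₁/v₂ = √((1+k₂)/(1+k₁)) = √(2/1.4) ≈ 1.20.

v_ratio ≈ 1.20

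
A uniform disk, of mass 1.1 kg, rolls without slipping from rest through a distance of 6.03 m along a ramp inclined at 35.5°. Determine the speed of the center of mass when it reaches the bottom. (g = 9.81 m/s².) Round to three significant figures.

The moment of inertia is (1/2)MR², giving k ≡ I/(MR²) = 0.5.
Pure rolling means v = ωR; then KE = ½Mv² + ½I(v/R)² = ½(1+k)Mv² = (3/4)Mv².
The vertical drop is h = L sinθ = 6.03 × sin35.5° = 3.502 m.
Energy conservation: Mgh = (3/4)Mv², so v = √(2gh/(1+k)) = √(2 × 9.81 × 3.502 / 1.5) ≈ 6.77 m/s.

v ≈ 6.77 m/s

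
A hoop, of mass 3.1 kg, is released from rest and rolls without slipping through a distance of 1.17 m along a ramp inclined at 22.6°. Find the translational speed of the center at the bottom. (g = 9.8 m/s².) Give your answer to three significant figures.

Here I = MR², so the shape factor k = I/(MR²) = 1.
The rolling condition ω = v/R makes the rotational term ½I(v/R)² = ½kMv², so KE_total = ½(1+k)Mv² = Mv².
The vertical drop is h = L sinθ = 1.17 × sin22.6° = 0.4496 m.
Energy conservation: Mgh = Mv², so v = √(2gh/(1+k)) = √(2 × 9.8 × 0.4496 / 2) ≈ 2.10 m/s.

v ≈ 2.10 m/s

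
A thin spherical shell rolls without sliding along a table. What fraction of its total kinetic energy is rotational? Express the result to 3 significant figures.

The moment of inertia is (2/3)MR², giving k ≡ I/(MR²) = 2/3.
With ω = v/R, KE_trans = ½Mv² and KE_rot = ½Iω² = ½kMv², so KE_total = ½(1+k)Mv².
The rotational fraction is therefore k/(1+k) = (2/3)/1.667 ≈ 0.400.

fraction ≈ 0.400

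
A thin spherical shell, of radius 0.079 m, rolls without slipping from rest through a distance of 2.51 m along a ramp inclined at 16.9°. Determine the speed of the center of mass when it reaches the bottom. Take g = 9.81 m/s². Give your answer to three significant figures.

The moment of inertia is (2/3)MR², giving k ≡ I/(MR²) = 2/3.
Rolling without slipping gives ω = v/R, so the total kinetic energy is ½Mv² + ½Iω² = ½(1+k)Mv² = (5/6)Mv².
The vertical drop is h = L sinθ = 2.51 × sin16.9° = 0.7297 m.
Energy conservation: Mgh = (5/6)Mv², so v = √(2gh/(1+k)) = √(2 × 9.81 × 0.7297 / 1.667) ≈ 2.93 m/s.

v ≈ 2.93 m/s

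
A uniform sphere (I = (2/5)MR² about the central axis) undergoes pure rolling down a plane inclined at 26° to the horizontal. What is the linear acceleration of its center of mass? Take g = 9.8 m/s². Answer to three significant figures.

With I = (2/5)MR², the ratio k = I/(MR²) is 0.4.
Translational: Mg sinθ − f = Ma. Rotational about the CM: fR = Iα = kMRa, so f = kMa.
Eliminating f: Mg sinθ = (1+k)Ma, so a = g sinθ/(1+k) = 9.8 × sin26° / 1.4 ≈ 3.07 m/s².

a ≈ 3.07 m/s²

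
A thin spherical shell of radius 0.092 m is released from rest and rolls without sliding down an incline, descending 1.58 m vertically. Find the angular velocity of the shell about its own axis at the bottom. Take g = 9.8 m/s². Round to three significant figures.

Here I = (2/3)MR², so the shape factor k = I/(MR²) = 2/3.
Since it rolls without slipping, ω = v/R and KE = ½Mv² + ½Iω² = ½(1+k)Mv² = (5/6)Mv².
Energy conservation Mgh = ½(1+k)Mv² gives v = √(2gh/(1+k)) = √(2 × 9.8 × 1.58 / 1.667) = 4.311 m/s.
The angular speed follows from ω = v/R = 4.311/0.092 ≈ 46.9 rad/s.

ω ≈ 46.9 rad/s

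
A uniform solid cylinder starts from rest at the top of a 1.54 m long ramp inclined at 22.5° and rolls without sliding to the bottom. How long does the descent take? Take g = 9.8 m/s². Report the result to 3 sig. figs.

t ≈ 1.11 s

The moment of inertia is (1/2)MR², giving k ≡ I/(MR²) = 0.5.
Along the incline Mg sinθ − f = Ma, and torque about the center fR = Iα = kMR²(a/R) gives f = kMa.
Hence a = g sinθ/(1+k) = 9.8×sin22.5°/1.5 = 2.5 m/s².
With constant a from rest, t = √(2L/a) = √(2·1.54/2.5) ≈ 1.11 s.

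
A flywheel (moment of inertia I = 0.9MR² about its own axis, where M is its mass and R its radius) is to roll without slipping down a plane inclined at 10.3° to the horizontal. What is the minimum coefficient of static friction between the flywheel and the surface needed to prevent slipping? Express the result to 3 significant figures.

With I = 0.9MR², the ratio k = I/(MR²) is 0.9.
Newton's second law down the slope: Mg sinθ − f = Ma. The torque equation fR = Iα (with α = a/R) gives f = kMa.
These give a = g sinθ/(1+k) and the required friction f = kMg sinθ/(1+k).
The normal force is N = Mg cosθ, so μ_min = f/N = k tanθ/(1+k).
μ_min = 0.9 × tan10.3° / 1.9 ≈ 0.0861.

μ_min ≈ 0.0861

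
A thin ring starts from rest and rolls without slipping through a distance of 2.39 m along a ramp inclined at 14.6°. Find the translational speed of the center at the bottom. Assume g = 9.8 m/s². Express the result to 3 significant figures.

With I = MR², the ratio k = I/(MR²) is 1.
Since it rolls without slipping, ω = v/R and KE = ½Mv² + ½Iω² = ½(1+k)Mv² = Mv².
The vertical drop is h = L sinθ = 2.39 × sin14.6° = 0.6024 m.
Setting Mgh = Mv² gives v = √(2gh/(1+k)) = √(2·9.8·0.6024/2) ≈ 2.43 m/s.

v ≈ 2.43 m/s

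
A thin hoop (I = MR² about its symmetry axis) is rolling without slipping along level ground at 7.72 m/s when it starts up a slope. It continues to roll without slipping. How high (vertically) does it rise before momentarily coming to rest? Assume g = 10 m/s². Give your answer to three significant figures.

For this body I = MR², i.e. k = I/(MR²) = 1.
The rolling condition ω = v/R makes the rotational term ½I(v/R)² = ½kMv², so KE_total = ½(1+k)Mv² = Mv².
All of this converts to potential energy at the highest point: Mv₀² = Mgh.
Thus h = (1+k)v₀²/(2g) = 2 × 7.72² / (2 × 10) ≈ 5.96 m.

h ≈ 5.96 m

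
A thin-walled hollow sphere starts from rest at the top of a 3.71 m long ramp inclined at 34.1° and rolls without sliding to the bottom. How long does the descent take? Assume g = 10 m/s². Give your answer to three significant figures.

t ≈ 1.49 s

For this body I = (2/3)MR², i.e. k = I/(MR²) = 2/3.
Newton's second law down the slope: Mg sinθ − f = Ma. The torque equation fR = Iα (with α = a/R) gives f = kMa.
Hence a = g sinθ/(1+k) = 10×sin34.1°/1.667 = 3.364 m/s².
With constant a from rest, t = √(2L/a) = √(2·3.71/3.364) ≈ 1.49 s.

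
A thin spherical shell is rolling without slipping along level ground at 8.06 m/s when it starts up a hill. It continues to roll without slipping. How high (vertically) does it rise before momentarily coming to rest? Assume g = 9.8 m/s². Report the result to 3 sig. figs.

h ≈ 5.52 m

The moment of inertia is (2/3)MR², giving k ≡ I/(MR²) = 2/3.
The rolling condition ω = v/R makes the rotational term ½I(v/R)² = ½kMv², so KE_total = ½(1+k)Mv² = (5/6)Mv².
All of this converts to potential energy at the highest point: (5/6)Mv₀² = Mgh.
Thus h = (1+k)v₀²/(2g) = 1.667 × 8.06² / (2 × 9.8) ≈ 5.52 m.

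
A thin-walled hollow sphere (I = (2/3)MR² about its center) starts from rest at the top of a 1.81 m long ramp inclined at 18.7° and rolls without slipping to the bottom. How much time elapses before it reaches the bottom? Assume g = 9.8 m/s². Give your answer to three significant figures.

For this body I = (2/3)MR², i.e. k = I/(MR²) = 2/3.
Translational: Mg sinθ − f = Ma. Rotational about the CM: fR = Iα = kMRa, so f = kMa.
Hence a = g sinθ/(1+k) = 9.8×sin18.7°/1.667 = 1.885 m/s².
With constant a from rest, t = √(2L/a) = √(2·1.81/1.885) ≈ 1.39 s.

t ≈ 1.39 s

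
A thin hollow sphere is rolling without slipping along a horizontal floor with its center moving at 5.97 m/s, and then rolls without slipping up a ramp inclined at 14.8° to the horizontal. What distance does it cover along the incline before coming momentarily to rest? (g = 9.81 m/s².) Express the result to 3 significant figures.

d ≈ 11.9 m

For this body I = (2/3)MR², i.e. k = I/(MR²) = 2/3.
Pure rolling means v = ωR; then KE = ½Mv² + ½I(v/R)² = ½(1+k)Mv² = (5/6)Mv².
Setting this equal to Mgh gives the vertical rise h = (1+k)v₀²/(2g) = 1.667×5.97²/(2×9.81) = 3.028 m.
The distance along the slope is d = h/sinθ = 3.028/sin14.8° ≈ 11.9 m.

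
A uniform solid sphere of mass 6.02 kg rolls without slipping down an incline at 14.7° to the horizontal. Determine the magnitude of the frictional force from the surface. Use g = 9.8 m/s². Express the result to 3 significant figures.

f ≈ 4.28 N

The moment of inertia is (2/5)MR², giving k ≡ I/(MR²) = 0.4.
Translational: Mg sinθ − f = Ma. Rotational about the CM: fR = Iα = kMRa, so f = kMa.
Combining, a = g sinθ/(1+k) and f = kMa = kMg sinθ/(1+k).
f = 0.4 × 6.02 × 9.8 × sin14.7° / 1.4 ≈ 4.28 N.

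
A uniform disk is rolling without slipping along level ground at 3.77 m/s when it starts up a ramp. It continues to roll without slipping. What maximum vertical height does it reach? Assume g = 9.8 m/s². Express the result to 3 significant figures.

With I = (1/2)MR², the ratio k = I/(MR²) is 0.5.
Since it rolls without slipping, ω = v/R and KE = ½Mv² + ½Iω² = ½(1+k)Mv² = (3/4)Mv².
All of this converts to potential energy at the highest point: (3/4)Mv₀² = Mgh.
Thus h = (1+k)v₀²/(2g) = 1.5 × 3.77² / (2 × 9.8) ≈ 1.09 m.

h ≈ 1.09 m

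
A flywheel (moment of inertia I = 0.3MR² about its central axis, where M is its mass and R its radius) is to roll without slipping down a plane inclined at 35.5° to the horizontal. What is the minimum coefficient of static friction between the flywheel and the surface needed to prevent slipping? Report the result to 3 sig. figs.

The moment of inertia is 0.3MR², giving k ≡ I/(MR²) = 0.3.
Along the incline Mg sinθ − f = Ma, and torque about the center fR = Iα = kMR²(a/R) gives f = kMa.
These give a = g sinθ/(1+k) and the required friction f = kMg sinθ/(1+k).
With N = Mg cosθ, the no-slip condition f ≤ μN gives μ_min = f/N = k tanθ/(1+k).
μ_min = 0.3 × tan35.5° / 1.3 ≈ 0.165.

μ_min ≈ 0.165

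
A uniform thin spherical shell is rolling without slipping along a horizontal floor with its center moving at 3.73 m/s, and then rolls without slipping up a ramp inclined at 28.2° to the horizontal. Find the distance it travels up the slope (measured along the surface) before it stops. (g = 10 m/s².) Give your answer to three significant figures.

The moment of inertia is (2/3)MR², giving k ≡ I/(MR²) = 2/3.
Since it rolls without slipping, ω = v/R and KE = ½Mv² + ½Iω² = ½(1+k)Mv² = (5/6)Mv².
Setting this equal to Mgh gives the vertical rise h = (1+k)v₀²/(2g) = 1.667×3.73²/(2×10) = 1.159 m.
The distance along the slope is d = h/sinθ = 1.159/sin28.2° ≈ 2.45 m.

d ≈ 2.45 m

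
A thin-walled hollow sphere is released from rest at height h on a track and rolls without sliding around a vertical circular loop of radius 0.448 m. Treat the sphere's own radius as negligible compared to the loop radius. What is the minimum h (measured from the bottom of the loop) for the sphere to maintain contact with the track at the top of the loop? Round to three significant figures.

h_min ≈ 1.27 m

For this body I = (2/3)MR², i.e. k = I/(MR²) = 2/3.
At the top of the loop, the minimum-contact condition is Mg = Mv_top²/r, so v_top² = gr.
With ω = v/R, the kinetic energy at speed v is ½(1+k)Mv² = (5/6)Mv².
Energy conservation from release (height h) to the top (height 2r): Mgh = Mg(2r) + (5/6)M·gr.
Thus h_min = 2r + (1+k)r/2 = r(2 + 1.667/2) = 0.448 × 2.833 ≈ 1.27 m.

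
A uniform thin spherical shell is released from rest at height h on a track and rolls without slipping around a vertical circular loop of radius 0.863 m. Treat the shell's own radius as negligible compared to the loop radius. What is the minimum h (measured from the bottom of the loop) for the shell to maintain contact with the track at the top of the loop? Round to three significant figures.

The moment of inertia is (2/3)MR², giving k ≡ I/(MR²) = 2/3.
At the top, contact is just lost when gravity alone supplies the centripetal force: Mg = Mv_top²/r, i.e. v_top² = gr.
With ω = v/R, the kinetic energy at speed v is ½(1+k)Mv² = (5/6)Mv².
Energy conservation from release (height h) to the top (height 2r): Mgh = Mg(2r) + (5/6)M·gr.
Thus h_min = 2r + (1+k)r/2 = r(2 + 1.667/2) = 0.863 × 2.833 ≈ 2.45 m.

h_min ≈ 2.45 m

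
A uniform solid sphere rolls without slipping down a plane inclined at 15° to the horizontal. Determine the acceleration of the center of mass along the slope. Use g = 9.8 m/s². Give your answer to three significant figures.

For this body I = (2/5)MR², i.e. k = I/(MR²) = 0.4.
Along the incline Mg sinθ − f = Ma, and torque about the center fR = Iα = kMR²(a/R) gives f = kMa.
Eliminating f: Mg sinθ = (1+k)Ma, so a = g sinθ/(1+k) = 9.8 × sin15° / 1.4 ≈ 1.81 m/s².

a ≈ 1.81 m/s²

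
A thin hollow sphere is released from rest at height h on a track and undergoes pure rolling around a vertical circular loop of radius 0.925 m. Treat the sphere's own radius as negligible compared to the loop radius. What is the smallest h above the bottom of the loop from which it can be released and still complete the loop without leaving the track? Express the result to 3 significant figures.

With I = (2/3)MR², the ratio k = I/(MR²) is 2/3.
At the top of the loop, the minimum-contact condition is Mg = Mv_top²/r, so v_top² = gr.
With ω = v/R, the kinetic energy at speed v is ½(1+k)Mv² = (5/6)Mv².
Energy conservation from release (height h) to the top (height 2r): Mgh = Mg(2r) + (5/6)M·gr.
Thus h_min = 2r + (1+k)r/2 = r(2 + 1.667/2) = 0.925 × 2.833 ≈ 2.62 m.

h_min ≈ 2.62 m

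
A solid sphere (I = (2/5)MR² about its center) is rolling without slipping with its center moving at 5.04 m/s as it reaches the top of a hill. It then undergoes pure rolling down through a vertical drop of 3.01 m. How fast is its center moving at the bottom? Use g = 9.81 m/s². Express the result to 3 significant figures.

v ≈ 8.22 m/s

For this body I = (2/5)MR², i.e. k = I/(MR²) = 0.4.
Pure rolling means v = ωR; then KE = ½Mv² + ½I(v/R)² = ½(1+k)Mv² = (7/10)Mv².
Conserving energy between top and bottom: (7/10)Mv² = (7/10)Mv₀² + Mgh, hence v² = v₀² + 2gh/(1+k).
v = √(5.04² + 2×9.81×3.01/1.4) = √67.58 ≈ 8.22 m/s.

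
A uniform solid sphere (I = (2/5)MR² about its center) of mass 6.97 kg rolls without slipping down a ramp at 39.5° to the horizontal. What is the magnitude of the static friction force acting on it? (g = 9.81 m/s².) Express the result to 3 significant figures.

f ≈ 12.4 N

For this body I = (2/5)MR², i.e. k = I/(MR²) = 0.4.
Along the incline Mg sinθ − f = Ma, and torque about the center fR = Iα = kMR²(a/R) gives f = kMa.
Combining, a = g sinθ/(1+k) and f = kMa = kMg sinθ/(1+k).
f = 0.4 × 6.97 × 9.81 × sin39.5° / 1.4 ≈ 12.4 N.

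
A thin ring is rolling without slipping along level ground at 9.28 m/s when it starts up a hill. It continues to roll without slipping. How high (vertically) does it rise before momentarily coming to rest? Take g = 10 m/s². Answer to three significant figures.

Here I = MR², so the shape factor k = I/(MR²) = 1.
Pure rolling means v = ωR; then KE = ½Mv² + ½I(v/R)² = ½(1+k)Mv² = Mv².
All of this converts to potential energy at the highest point: Mv₀² = Mgh.
Thus h = (1+k)v₀²/(2g) = 2 × 9.28² / (2 × 10) ≈ 8.61 m.

h ≈ 8.61 m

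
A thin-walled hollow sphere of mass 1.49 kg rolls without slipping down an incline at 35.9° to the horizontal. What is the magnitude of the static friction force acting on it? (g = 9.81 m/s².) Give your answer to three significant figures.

With I = (2/3)MR², the ratio k = I/(MR²) is 2/3.
Translational: Mg sinθ − f = Ma. Rotational about the CM: fR = Iα = kMRa, so f = kMa.
Combining, a = g sinθ/(1+k) and f = kMa = kMg sinθ/(1+k).
f = (2/3) × 1.49 × 9.81 × sin35.9° / 1.667 ≈ 3.43 N.

f ≈ 3.43 N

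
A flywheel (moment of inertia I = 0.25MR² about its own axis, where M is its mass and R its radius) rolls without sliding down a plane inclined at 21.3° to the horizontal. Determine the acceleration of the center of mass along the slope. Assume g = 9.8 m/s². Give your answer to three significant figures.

With I = 0.25MR², the ratio k = I/(MR²) is 0.25.
Along the incline Mg sinθ − f = Ma, and torque about the center fR = Iα = kMR²(a/R) gives f = kMa.
Eliminating f: Mg sinθ = (1+k)Ma, so a = g sinθ/(1+k) = 9.8 × sin21.3° / 1.25 ≈ 2.85 m/s².

a ≈ 2.85 m/s²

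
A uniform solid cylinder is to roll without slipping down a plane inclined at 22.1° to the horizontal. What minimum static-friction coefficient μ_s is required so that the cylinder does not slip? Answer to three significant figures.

For this body I = (1/2)MR², i.e. k = I/(MR²) = 0.5.
Newton's second law down the slope: Mg sinθ − f = Ma. The torque equation fR = Iα (with α = a/R) gives f = kMa.
These give a = g sinθ/(1+k) and the required friction f = kMg sinθ/(1+k).
The normal force is N = Mg cosθ, so μ_min = f/N = k tanθ/(1+k).
μ_min = 0.5 × tan22.1° / 1.5 ≈ 0.135.

μ_min ≈ 0.135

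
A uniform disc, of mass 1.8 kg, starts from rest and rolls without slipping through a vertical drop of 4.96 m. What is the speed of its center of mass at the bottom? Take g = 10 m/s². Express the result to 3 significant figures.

v ≈ 8.13 m/s

With I = (1/2)MR², the ratio k = I/(MR²) is 0.5.
Pure rolling means v = ωR; then KE = ½Mv² + ½I(v/R)² = ½(1+k)Mv² = (3/4)Mv².
Setting Mgh = (3/4)Mv² gives v = √(2gh/(1+k)) = √(2·10·4.96/1.5) ≈ 8.13 m/s.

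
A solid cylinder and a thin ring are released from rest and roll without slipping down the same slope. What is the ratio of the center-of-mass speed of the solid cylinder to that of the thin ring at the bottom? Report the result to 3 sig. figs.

v_ratio ≈ 1.15

Each satisfies Mgh = ½(1+k)Mv² with k = I/(MR²), so v ∝ 1/√(1+k).
For the solid cylinder k = 0.5; for the thin ring k = 1.
v₁/v₂ = √((1+k₂)/(1+k₁)) = √(2/1.5) ≈ 1.15.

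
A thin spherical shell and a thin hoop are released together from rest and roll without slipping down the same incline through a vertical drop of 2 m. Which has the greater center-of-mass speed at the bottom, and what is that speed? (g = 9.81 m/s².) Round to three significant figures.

the thin spherical shell, at v ≈ 4.85 m/s

For rolling without slipping, Mgh = ½(1+k)Mv² where k = I/(MR²), so v = √(2gh/(1+k)).
Thin spherical shell: k = 2/3, giving v = √(2×9.81×2/1.667) = 4.852 m/s.
Thin hoop: k = 1, giving v = √(2×9.81×2/2) = 4.429 m/s.
The smaller k wins: the thin spherical shell, at ≈ 4.85 m/s.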